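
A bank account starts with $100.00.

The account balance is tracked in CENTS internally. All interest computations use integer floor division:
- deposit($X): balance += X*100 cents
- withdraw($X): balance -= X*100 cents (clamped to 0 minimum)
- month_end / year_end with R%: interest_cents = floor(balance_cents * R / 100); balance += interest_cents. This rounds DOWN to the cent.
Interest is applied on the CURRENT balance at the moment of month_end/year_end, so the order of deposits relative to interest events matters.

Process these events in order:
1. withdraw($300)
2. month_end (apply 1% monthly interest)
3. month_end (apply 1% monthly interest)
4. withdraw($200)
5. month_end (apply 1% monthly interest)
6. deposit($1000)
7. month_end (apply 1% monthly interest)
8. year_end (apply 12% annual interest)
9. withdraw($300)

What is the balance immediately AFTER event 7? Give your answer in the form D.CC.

Answer: 1010.00

Derivation:
After 1 (withdraw($300)): balance=$0.00 total_interest=$0.00
After 2 (month_end (apply 1% monthly interest)): balance=$0.00 total_interest=$0.00
After 3 (month_end (apply 1% monthly interest)): balance=$0.00 total_interest=$0.00
After 4 (withdraw($200)): balance=$0.00 total_interest=$0.00
After 5 (month_end (apply 1% monthly interest)): balance=$0.00 total_interest=$0.00
After 6 (deposit($1000)): balance=$1000.00 total_interest=$0.00
After 7 (month_end (apply 1% monthly interest)): balance=$1010.00 total_interest=$10.00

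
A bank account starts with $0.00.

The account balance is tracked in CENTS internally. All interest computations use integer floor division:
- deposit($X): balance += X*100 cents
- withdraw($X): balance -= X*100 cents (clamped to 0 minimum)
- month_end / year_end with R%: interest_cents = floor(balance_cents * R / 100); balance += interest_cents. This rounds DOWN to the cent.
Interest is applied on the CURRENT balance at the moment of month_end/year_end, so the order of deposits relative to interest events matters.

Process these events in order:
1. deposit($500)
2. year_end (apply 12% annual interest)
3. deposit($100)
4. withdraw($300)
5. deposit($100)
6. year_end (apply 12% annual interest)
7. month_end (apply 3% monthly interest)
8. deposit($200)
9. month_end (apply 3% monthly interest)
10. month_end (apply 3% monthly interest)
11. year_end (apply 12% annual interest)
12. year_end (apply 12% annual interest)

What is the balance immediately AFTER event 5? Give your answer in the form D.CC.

Answer: 460.00

Derivation:
After 1 (deposit($500)): balance=$500.00 total_interest=$0.00
After 2 (year_end (apply 12% annual interest)): balance=$560.00 total_interest=$60.00
After 3 (deposit($100)): balance=$660.00 total_interest=$60.00
After 4 (withdraw($300)): balance=$360.00 total_interest=$60.00
After 5 (deposit($100)): balance=$460.00 total_interest=$60.00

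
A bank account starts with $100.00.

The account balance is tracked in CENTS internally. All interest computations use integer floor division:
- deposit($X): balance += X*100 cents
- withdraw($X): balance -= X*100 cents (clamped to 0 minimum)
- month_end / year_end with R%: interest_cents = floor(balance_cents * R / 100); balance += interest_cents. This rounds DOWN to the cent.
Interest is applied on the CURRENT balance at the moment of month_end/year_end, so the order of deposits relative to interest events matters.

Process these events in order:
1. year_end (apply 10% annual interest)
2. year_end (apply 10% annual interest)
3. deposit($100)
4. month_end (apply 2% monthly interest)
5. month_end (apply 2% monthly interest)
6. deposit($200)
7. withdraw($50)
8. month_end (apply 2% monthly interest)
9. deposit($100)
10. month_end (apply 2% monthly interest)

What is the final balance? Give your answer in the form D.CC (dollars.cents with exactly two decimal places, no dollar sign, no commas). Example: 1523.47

After 1 (year_end (apply 10% annual interest)): balance=$110.00 total_interest=$10.00
After 2 (year_end (apply 10% annual interest)): balance=$121.00 total_interest=$21.00
After 3 (deposit($100)): balance=$221.00 total_interest=$21.00
After 4 (month_end (apply 2% monthly interest)): balance=$225.42 total_interest=$25.42
After 5 (month_end (apply 2% monthly interest)): balance=$229.92 total_interest=$29.92
After 6 (deposit($200)): balance=$429.92 total_interest=$29.92
After 7 (withdraw($50)): balance=$379.92 total_interest=$29.92
After 8 (month_end (apply 2% monthly interest)): balance=$387.51 total_interest=$37.51
After 9 (deposit($100)): balance=$487.51 total_interest=$37.51
After 10 (month_end (apply 2% monthly interest)): balance=$497.26 total_interest=$47.26

Answer: 497.26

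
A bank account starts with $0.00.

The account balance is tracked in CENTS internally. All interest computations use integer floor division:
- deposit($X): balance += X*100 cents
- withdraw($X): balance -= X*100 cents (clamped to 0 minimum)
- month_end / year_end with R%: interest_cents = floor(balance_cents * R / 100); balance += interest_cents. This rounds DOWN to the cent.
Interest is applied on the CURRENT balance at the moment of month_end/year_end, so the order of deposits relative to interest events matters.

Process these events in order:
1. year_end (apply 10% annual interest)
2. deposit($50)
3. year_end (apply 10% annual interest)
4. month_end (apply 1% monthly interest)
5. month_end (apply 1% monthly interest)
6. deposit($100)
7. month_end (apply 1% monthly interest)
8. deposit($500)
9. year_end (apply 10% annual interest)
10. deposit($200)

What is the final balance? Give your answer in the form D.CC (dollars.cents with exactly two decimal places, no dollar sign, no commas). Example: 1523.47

After 1 (year_end (apply 10% annual interest)): balance=$0.00 total_interest=$0.00
After 2 (deposit($50)): balance=$50.00 total_interest=$0.00
After 3 (year_end (apply 10% annual interest)): balance=$55.00 total_interest=$5.00
After 4 (month_end (apply 1% monthly interest)): balance=$55.55 total_interest=$5.55
After 5 (month_end (apply 1% monthly interest)): balance=$56.10 total_interest=$6.10
After 6 (deposit($100)): balance=$156.10 total_interest=$6.10
After 7 (month_end (apply 1% monthly interest)): balance=$157.66 total_interest=$7.66
After 8 (deposit($500)): balance=$657.66 total_interest=$7.66
After 9 (year_end (apply 10% annual interest)): balance=$723.42 total_interest=$73.42
After 10 (deposit($200)): balance=$923.42 total_interest=$73.42

Answer: 923.42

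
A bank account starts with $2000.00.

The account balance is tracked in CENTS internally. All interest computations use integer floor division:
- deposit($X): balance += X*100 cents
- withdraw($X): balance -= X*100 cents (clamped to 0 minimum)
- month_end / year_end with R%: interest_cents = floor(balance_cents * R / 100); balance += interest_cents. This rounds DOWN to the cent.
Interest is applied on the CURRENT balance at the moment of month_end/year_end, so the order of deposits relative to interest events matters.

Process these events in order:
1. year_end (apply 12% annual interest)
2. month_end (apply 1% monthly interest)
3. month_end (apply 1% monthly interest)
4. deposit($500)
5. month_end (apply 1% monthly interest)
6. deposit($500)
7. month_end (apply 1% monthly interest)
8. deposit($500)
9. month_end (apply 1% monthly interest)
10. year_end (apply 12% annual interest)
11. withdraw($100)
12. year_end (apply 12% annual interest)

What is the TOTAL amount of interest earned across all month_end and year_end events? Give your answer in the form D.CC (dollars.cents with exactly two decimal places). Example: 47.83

Answer: 1360.63

Derivation:
After 1 (year_end (apply 12% annual interest)): balance=$2240.00 total_interest=$240.00
After 2 (month_end (apply 1% monthly interest)): balance=$2262.40 total_interest=$262.40
After 3 (month_end (apply 1% monthly interest)): balance=$2285.02 total_interest=$285.02
After 4 (deposit($500)): balance=$2785.02 total_interest=$285.02
After 5 (month_end (apply 1% monthly interest)): balance=$2812.87 total_interest=$312.87
After 6 (deposit($500)): balance=$3312.87 total_interest=$312.87
After 7 (month_end (apply 1% monthly interest)): balance=$3345.99 total_interest=$345.99
After 8 (deposit($500)): balance=$3845.99 total_interest=$345.99
After 9 (month_end (apply 1% monthly interest)): balance=$3884.44 total_interest=$384.44
After 10 (year_end (apply 12% annual interest)): balance=$4350.57 total_interest=$850.57
After 11 (withdraw($100)): balance=$4250.57 total_interest=$850.57
After 12 (year_end (apply 12% annual interest)): balance=$4760.63 total_interest=$1360.63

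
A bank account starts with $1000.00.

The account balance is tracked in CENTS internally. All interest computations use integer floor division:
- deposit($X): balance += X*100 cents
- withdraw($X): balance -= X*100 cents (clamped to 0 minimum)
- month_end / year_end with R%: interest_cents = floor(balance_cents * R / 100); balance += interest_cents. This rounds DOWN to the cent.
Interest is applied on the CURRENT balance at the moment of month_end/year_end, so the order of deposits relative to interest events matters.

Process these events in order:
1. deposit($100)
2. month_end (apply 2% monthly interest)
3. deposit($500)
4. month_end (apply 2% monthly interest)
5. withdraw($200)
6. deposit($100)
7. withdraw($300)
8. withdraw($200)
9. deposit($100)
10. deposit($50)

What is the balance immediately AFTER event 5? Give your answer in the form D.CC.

After 1 (deposit($100)): balance=$1100.00 total_interest=$0.00
After 2 (month_end (apply 2% monthly interest)): balance=$1122.00 total_interest=$22.00
After 3 (deposit($500)): balance=$1622.00 total_interest=$22.00
After 4 (month_end (apply 2% monthly interest)): balance=$1654.44 total_interest=$54.44
After 5 (withdraw($200)): balance=$1454.44 total_interest=$54.44

Answer: 1454.44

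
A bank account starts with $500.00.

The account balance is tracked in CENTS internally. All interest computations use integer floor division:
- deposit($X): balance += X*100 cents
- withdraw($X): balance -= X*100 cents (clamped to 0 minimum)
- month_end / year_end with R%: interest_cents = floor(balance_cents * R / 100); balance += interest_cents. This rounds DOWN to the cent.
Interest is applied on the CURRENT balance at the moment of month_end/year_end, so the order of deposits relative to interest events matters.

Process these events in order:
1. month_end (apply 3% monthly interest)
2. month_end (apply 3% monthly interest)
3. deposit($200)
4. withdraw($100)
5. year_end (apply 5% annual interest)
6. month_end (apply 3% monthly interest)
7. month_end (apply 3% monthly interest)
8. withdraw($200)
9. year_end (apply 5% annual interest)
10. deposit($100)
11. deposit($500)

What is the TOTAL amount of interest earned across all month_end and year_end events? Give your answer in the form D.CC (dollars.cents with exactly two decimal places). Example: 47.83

After 1 (month_end (apply 3% monthly interest)): balance=$515.00 total_interest=$15.00
After 2 (month_end (apply 3% monthly interest)): balance=$530.45 total_interest=$30.45
After 3 (deposit($200)): balance=$730.45 total_interest=$30.45
After 4 (withdraw($100)): balance=$630.45 total_interest=$30.45
After 5 (year_end (apply 5% annual interest)): balance=$661.97 total_interest=$61.97
After 6 (month_end (apply 3% monthly interest)): balance=$681.82 total_interest=$81.82
After 7 (month_end (apply 3% monthly interest)): balance=$702.27 total_interest=$102.27
After 8 (withdraw($200)): balance=$502.27 total_interest=$102.27
After 9 (year_end (apply 5% annual interest)): balance=$527.38 total_interest=$127.38
After 10 (deposit($100)): balance=$627.38 total_interest=$127.38
After 11 (deposit($500)): balance=$1127.38 total_interest=$127.38

Answer: 127.38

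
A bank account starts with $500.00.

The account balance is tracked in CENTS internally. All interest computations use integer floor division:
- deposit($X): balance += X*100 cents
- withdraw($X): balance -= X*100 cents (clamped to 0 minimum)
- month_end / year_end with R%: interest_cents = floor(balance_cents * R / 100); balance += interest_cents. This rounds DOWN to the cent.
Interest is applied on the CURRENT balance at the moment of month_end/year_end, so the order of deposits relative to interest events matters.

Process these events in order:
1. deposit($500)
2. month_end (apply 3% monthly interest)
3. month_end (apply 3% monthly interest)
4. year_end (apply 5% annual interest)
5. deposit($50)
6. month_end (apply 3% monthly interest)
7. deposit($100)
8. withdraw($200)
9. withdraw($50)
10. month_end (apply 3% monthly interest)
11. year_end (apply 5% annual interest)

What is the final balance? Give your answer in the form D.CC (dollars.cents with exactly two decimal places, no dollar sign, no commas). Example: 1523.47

After 1 (deposit($500)): balance=$1000.00 total_interest=$0.00
After 2 (month_end (apply 3% monthly interest)): balance=$1030.00 total_interest=$30.00
After 3 (month_end (apply 3% monthly interest)): balance=$1060.90 total_interest=$60.90
After 4 (year_end (apply 5% annual interest)): balance=$1113.94 total_interest=$113.94
After 5 (deposit($50)): balance=$1163.94 total_interest=$113.94
After 6 (month_end (apply 3% monthly interest)): balance=$1198.85 total_interest=$148.85
After 7 (deposit($100)): balance=$1298.85 total_interest=$148.85
After 8 (withdraw($200)): balance=$1098.85 total_interest=$148.85
After 9 (withdraw($50)): balance=$1048.85 total_interest=$148.85
After 10 (month_end (apply 3% monthly interest)): balance=$1080.31 total_interest=$180.31
After 11 (year_end (apply 5% annual interest)): balance=$1134.32 total_interest=$234.32

Answer: 1134.32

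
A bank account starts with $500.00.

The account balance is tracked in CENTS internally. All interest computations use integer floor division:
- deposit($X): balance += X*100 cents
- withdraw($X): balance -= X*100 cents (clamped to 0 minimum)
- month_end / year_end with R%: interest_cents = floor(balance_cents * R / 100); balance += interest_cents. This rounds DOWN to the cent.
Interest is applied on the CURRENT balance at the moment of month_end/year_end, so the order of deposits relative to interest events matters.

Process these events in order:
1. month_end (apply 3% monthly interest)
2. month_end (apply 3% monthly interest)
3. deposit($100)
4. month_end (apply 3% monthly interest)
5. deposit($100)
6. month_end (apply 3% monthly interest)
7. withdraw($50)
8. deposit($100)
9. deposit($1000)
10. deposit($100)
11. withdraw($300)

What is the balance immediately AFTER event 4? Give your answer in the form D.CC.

After 1 (month_end (apply 3% monthly interest)): balance=$515.00 total_interest=$15.00
After 2 (month_end (apply 3% monthly interest)): balance=$530.45 total_interest=$30.45
After 3 (deposit($100)): balance=$630.45 total_interest=$30.45
After 4 (month_end (apply 3% monthly interest)): balance=$649.36 total_interest=$49.36

Answer: 649.36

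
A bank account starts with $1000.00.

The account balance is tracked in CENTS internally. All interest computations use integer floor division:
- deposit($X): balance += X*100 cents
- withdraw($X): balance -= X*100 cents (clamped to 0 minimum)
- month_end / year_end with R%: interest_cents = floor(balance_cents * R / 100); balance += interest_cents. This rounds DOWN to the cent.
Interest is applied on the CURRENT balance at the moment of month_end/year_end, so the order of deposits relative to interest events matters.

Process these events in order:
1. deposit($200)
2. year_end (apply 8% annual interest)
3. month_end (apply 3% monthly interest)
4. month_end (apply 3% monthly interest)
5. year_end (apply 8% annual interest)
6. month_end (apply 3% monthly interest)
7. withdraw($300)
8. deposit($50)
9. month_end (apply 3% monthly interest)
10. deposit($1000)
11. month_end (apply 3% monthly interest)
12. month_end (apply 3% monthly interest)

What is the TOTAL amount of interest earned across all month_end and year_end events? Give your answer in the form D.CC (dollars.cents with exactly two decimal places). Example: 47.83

Answer: 508.98

Derivation:
After 1 (deposit($200)): balance=$1200.00 total_interest=$0.00
After 2 (year_end (apply 8% annual interest)): balance=$1296.00 total_interest=$96.00
After 3 (month_end (apply 3% monthly interest)): balance=$1334.88 total_interest=$134.88
After 4 (month_end (apply 3% monthly interest)): balance=$1374.92 total_interest=$174.92
After 5 (year_end (apply 8% annual interest)): balance=$1484.91 total_interest=$284.91
After 6 (month_end (apply 3% monthly interest)): balance=$1529.45 total_interest=$329.45
After 7 (withdraw($300)): balance=$1229.45 total_interest=$329.45
After 8 (deposit($50)): balance=$1279.45 total_interest=$329.45
After 9 (month_end (apply 3% monthly interest)): balance=$1317.83 total_interest=$367.83
After 10 (deposit($1000)): balance=$2317.83 total_interest=$367.83
After 11 (month_end (apply 3% monthly interest)): balance=$2387.36 total_interest=$437.36
After 12 (month_end (apply 3% monthly interest)): balance=$2458.98 total_interest=$508.98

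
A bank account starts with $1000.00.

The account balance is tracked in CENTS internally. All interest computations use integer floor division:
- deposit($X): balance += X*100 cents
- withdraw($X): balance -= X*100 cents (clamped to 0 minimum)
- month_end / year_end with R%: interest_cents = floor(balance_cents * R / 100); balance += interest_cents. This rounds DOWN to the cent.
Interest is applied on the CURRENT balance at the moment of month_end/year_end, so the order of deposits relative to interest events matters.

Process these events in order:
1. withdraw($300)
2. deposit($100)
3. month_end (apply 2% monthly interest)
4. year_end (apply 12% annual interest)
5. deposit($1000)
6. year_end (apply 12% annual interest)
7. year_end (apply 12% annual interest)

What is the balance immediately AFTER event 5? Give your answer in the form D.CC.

After 1 (withdraw($300)): balance=$700.00 total_interest=$0.00
After 2 (deposit($100)): balance=$800.00 total_interest=$0.00
After 3 (month_end (apply 2% monthly interest)): balance=$816.00 total_interest=$16.00
After 4 (year_end (apply 12% annual interest)): balance=$913.92 total_interest=$113.92
After 5 (deposit($1000)): balance=$1913.92 total_interest=$113.92

Answer: 1913.92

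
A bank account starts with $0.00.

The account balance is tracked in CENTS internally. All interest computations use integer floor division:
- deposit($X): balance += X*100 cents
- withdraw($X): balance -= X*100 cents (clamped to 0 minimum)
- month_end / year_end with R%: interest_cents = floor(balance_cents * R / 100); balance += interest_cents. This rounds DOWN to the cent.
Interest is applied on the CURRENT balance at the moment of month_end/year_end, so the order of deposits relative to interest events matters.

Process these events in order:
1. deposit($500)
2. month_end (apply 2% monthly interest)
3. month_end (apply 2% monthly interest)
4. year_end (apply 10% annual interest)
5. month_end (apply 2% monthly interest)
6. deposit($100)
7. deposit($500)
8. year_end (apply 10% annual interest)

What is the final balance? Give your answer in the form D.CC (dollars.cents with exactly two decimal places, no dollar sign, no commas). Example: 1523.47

After 1 (deposit($500)): balance=$500.00 total_interest=$0.00
After 2 (month_end (apply 2% monthly interest)): balance=$510.00 total_interest=$10.00
After 3 (month_end (apply 2% monthly interest)): balance=$520.20 total_interest=$20.20
After 4 (year_end (apply 10% annual interest)): balance=$572.22 total_interest=$72.22
After 5 (month_end (apply 2% monthly interest)): balance=$583.66 total_interest=$83.66
After 6 (deposit($100)): balance=$683.66 total_interest=$83.66
After 7 (deposit($500)): balance=$1183.66 total_interest=$83.66
After 8 (year_end (apply 10% annual interest)): balance=$1302.02 total_interest=$202.02

Answer: 1302.02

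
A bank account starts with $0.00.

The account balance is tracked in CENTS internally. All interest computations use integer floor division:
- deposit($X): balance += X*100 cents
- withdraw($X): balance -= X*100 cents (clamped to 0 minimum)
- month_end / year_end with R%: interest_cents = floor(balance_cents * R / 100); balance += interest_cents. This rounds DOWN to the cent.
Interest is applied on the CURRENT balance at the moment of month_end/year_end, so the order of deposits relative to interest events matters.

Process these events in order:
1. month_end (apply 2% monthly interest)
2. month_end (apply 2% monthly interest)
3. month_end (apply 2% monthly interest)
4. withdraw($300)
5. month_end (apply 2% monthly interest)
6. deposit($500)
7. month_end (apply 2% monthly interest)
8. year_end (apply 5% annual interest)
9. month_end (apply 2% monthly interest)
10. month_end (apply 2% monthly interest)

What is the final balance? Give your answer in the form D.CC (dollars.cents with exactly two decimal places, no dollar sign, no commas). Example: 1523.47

After 1 (month_end (apply 2% monthly interest)): balance=$0.00 total_interest=$0.00
After 2 (month_end (apply 2% monthly interest)): balance=$0.00 total_interest=$0.00
After 3 (month_end (apply 2% monthly interest)): balance=$0.00 total_interest=$0.00
After 4 (withdraw($300)): balance=$0.00 total_interest=$0.00
After 5 (month_end (apply 2% monthly interest)): balance=$0.00 total_interest=$0.00
After 6 (deposit($500)): balance=$500.00 total_interest=$0.00
After 7 (month_end (apply 2% monthly interest)): balance=$510.00 total_interest=$10.00
After 8 (year_end (apply 5% annual interest)): balance=$535.50 total_interest=$35.50
After 9 (month_end (apply 2% monthly interest)): balance=$546.21 total_interest=$46.21
After 10 (month_end (apply 2% monthly interest)): balance=$557.13 total_interest=$57.13

Answer: 557.13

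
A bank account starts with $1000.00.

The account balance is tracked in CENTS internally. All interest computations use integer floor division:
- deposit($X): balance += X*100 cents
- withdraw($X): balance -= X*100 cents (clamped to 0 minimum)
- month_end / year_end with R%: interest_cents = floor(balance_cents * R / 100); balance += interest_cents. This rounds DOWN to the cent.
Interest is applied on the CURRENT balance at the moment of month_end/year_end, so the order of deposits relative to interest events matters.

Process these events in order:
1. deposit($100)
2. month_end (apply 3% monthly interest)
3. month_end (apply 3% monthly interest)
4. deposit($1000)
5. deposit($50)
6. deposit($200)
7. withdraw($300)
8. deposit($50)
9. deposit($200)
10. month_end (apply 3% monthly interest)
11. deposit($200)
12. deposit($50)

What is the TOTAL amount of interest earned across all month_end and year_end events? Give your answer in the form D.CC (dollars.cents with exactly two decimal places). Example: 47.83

After 1 (deposit($100)): balance=$1100.00 total_interest=$0.00
After 2 (month_end (apply 3% monthly interest)): balance=$1133.00 total_interest=$33.00
After 3 (month_end (apply 3% monthly interest)): balance=$1166.99 total_interest=$66.99
After 4 (deposit($1000)): balance=$2166.99 total_interest=$66.99
After 5 (deposit($50)): balance=$2216.99 total_interest=$66.99
After 6 (deposit($200)): balance=$2416.99 total_interest=$66.99
After 7 (withdraw($300)): balance=$2116.99 total_interest=$66.99
After 8 (deposit($50)): balance=$2166.99 total_interest=$66.99
After 9 (deposit($200)): balance=$2366.99 total_interest=$66.99
After 10 (month_end (apply 3% monthly interest)): balance=$2437.99 total_interest=$137.99
After 11 (deposit($200)): balance=$2637.99 total_interest=$137.99
After 12 (deposit($50)): balance=$2687.99 total_interest=$137.99

Answer: 137.99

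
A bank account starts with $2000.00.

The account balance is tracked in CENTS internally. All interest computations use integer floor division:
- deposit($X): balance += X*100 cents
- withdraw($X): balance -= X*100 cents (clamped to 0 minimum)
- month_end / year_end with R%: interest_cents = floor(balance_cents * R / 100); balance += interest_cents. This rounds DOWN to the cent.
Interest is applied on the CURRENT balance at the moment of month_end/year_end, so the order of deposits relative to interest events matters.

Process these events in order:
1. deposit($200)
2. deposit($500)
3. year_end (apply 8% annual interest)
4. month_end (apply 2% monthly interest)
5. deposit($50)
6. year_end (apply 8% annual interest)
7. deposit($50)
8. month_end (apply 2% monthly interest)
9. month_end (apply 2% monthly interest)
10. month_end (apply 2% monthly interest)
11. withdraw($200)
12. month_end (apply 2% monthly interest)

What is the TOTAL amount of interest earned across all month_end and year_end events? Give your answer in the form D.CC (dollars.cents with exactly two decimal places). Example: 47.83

Answer: 785.61

Derivation:
After 1 (deposit($200)): balance=$2200.00 total_interest=$0.00
After 2 (deposit($500)): balance=$2700.00 total_interest=$0.00
After 3 (year_end (apply 8% annual interest)): balance=$2916.00 total_interest=$216.00
After 4 (month_end (apply 2% monthly interest)): balance=$2974.32 total_interest=$274.32
After 5 (deposit($50)): balance=$3024.32 total_interest=$274.32
After 6 (year_end (apply 8% annual interest)): balance=$3266.26 total_interest=$516.26
After 7 (deposit($50)): balance=$3316.26 total_interest=$516.26
After 8 (month_end (apply 2% monthly interest)): balance=$3382.58 total_interest=$582.58
After 9 (month_end (apply 2% monthly interest)): balance=$3450.23 total_interest=$650.23
After 10 (month_end (apply 2% monthly interest)): balance=$3519.23 total_interest=$719.23
After 11 (withdraw($200)): balance=$3319.23 total_interest=$719.23
After 12 (month_end (apply 2% monthly interest)): balance=$3385.61 total_interest=$785.61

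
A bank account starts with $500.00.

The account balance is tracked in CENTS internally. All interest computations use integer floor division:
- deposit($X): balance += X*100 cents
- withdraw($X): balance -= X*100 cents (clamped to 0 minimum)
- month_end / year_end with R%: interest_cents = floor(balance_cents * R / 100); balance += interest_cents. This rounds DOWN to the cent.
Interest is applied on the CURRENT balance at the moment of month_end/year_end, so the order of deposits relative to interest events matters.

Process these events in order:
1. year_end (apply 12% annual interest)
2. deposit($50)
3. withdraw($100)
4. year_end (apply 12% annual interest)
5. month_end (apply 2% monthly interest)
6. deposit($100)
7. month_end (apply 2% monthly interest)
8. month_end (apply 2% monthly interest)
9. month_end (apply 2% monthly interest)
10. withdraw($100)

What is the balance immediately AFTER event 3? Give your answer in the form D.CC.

After 1 (year_end (apply 12% annual interest)): balance=$560.00 total_interest=$60.00
After 2 (deposit($50)): balance=$610.00 total_interest=$60.00
After 3 (withdraw($100)): balance=$510.00 total_interest=$60.00

Answer: 510.00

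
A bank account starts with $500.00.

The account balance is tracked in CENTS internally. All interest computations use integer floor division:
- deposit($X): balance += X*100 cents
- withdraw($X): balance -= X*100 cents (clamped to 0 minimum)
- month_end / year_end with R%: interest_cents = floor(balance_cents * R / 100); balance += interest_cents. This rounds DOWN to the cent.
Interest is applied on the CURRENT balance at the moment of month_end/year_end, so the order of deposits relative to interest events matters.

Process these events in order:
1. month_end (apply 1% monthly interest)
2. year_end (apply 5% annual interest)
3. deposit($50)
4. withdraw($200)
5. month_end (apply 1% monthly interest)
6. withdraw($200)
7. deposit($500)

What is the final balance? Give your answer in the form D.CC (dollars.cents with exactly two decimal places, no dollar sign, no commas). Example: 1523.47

After 1 (month_end (apply 1% monthly interest)): balance=$505.00 total_interest=$5.00
After 2 (year_end (apply 5% annual interest)): balance=$530.25 total_interest=$30.25
After 3 (deposit($50)): balance=$580.25 total_interest=$30.25
After 4 (withdraw($200)): balance=$380.25 total_interest=$30.25
After 5 (month_end (apply 1% monthly interest)): balance=$384.05 total_interest=$34.05
After 6 (withdraw($200)): balance=$184.05 total_interest=$34.05
After 7 (deposit($500)): balance=$684.05 total_interest=$34.05

Answer: 684.05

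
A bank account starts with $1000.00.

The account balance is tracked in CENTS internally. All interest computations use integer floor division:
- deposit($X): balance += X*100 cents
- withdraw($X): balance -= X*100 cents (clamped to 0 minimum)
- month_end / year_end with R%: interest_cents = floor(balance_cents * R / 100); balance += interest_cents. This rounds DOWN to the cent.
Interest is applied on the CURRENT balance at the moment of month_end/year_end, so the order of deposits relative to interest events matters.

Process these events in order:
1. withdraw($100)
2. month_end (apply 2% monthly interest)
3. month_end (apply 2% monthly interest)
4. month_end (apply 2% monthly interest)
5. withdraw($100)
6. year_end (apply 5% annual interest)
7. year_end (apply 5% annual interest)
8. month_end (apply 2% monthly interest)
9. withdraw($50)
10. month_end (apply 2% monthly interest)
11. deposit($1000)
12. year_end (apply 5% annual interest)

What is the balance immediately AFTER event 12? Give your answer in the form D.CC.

Answer: 2026.29

Derivation:
After 1 (withdraw($100)): balance=$900.00 total_interest=$0.00
After 2 (month_end (apply 2% monthly interest)): balance=$918.00 total_interest=$18.00
After 3 (month_end (apply 2% monthly interest)): balance=$936.36 total_interest=$36.36
After 4 (month_end (apply 2% monthly interest)): balance=$955.08 total_interest=$55.08
After 5 (withdraw($100)): balance=$855.08 total_interest=$55.08
After 6 (year_end (apply 5% annual interest)): balance=$897.83 total_interest=$97.83
After 7 (year_end (apply 5% annual interest)): balance=$942.72 total_interest=$142.72
After 8 (month_end (apply 2% monthly interest)): balance=$961.57 total_interest=$161.57
After 9 (withdraw($50)): balance=$911.57 total_interest=$161.57
After 10 (month_end (apply 2% monthly interest)): balance=$929.80 total_interest=$179.80
After 11 (deposit($1000)): balance=$1929.80 total_interest=$179.80
After 12 (year_end (apply 5% annual interest)): balance=$2026.29 total_interest=$276.29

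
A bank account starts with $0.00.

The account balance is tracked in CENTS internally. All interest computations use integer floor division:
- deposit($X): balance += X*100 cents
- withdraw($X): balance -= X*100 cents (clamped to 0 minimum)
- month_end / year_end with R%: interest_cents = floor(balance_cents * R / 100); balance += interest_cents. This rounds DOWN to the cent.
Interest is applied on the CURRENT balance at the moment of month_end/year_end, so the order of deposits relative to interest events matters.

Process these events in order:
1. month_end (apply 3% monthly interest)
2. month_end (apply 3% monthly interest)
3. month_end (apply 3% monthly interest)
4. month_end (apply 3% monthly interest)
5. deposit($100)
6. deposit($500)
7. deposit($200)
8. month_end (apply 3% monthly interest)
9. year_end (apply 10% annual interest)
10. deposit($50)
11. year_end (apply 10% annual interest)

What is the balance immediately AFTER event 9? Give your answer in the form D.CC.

After 1 (month_end (apply 3% monthly interest)): balance=$0.00 total_interest=$0.00
After 2 (month_end (apply 3% monthly interest)): balance=$0.00 total_interest=$0.00
After 3 (month_end (apply 3% monthly interest)): balance=$0.00 total_interest=$0.00
After 4 (month_end (apply 3% monthly interest)): balance=$0.00 total_interest=$0.00
After 5 (deposit($100)): balance=$100.00 total_interest=$0.00
After 6 (deposit($500)): balance=$600.00 total_interest=$0.00
After 7 (deposit($200)): balance=$800.00 total_interest=$0.00
After 8 (month_end (apply 3% monthly interest)): balance=$824.00 total_interest=$24.00
After 9 (year_end (apply 10% annual interest)): balance=$906.40 total_interest=$106.40

Answer: 906.40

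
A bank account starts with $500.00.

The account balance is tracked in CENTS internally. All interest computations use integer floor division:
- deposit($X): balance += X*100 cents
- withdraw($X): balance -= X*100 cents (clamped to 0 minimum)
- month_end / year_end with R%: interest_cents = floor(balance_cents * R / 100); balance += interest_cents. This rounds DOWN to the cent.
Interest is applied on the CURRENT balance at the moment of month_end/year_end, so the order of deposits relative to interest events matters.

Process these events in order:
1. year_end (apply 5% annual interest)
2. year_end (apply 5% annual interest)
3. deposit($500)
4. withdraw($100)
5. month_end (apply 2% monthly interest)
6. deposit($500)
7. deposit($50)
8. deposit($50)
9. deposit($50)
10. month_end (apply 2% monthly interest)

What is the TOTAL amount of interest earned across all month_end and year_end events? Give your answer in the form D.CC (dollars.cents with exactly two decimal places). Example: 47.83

After 1 (year_end (apply 5% annual interest)): balance=$525.00 total_interest=$25.00
After 2 (year_end (apply 5% annual interest)): balance=$551.25 total_interest=$51.25
After 3 (deposit($500)): balance=$1051.25 total_interest=$51.25
After 4 (withdraw($100)): balance=$951.25 total_interest=$51.25
After 5 (month_end (apply 2% monthly interest)): balance=$970.27 total_interest=$70.27
After 6 (deposit($500)): balance=$1470.27 total_interest=$70.27
After 7 (deposit($50)): balance=$1520.27 total_interest=$70.27
After 8 (deposit($50)): balance=$1570.27 total_interest=$70.27
After 9 (deposit($50)): balance=$1620.27 total_interest=$70.27
After 10 (month_end (apply 2% monthly interest)): balance=$1652.67 total_interest=$102.67

Answer: 102.67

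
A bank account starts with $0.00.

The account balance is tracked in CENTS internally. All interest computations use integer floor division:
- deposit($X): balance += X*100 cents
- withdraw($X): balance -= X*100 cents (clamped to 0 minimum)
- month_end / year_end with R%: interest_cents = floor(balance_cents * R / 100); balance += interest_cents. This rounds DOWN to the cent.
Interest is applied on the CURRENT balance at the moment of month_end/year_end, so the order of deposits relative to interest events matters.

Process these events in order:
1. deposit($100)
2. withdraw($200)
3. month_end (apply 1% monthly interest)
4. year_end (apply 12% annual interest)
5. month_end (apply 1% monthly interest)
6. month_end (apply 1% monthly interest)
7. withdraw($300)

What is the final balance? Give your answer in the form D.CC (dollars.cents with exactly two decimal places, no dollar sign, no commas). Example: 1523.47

After 1 (deposit($100)): balance=$100.00 total_interest=$0.00
After 2 (withdraw($200)): balance=$0.00 total_interest=$0.00
After 3 (month_end (apply 1% monthly interest)): balance=$0.00 total_interest=$0.00
After 4 (year_end (apply 12% annual interest)): balance=$0.00 total_interest=$0.00
After 5 (month_end (apply 1% monthly interest)): balance=$0.00 total_interest=$0.00
After 6 (month_end (apply 1% monthly interest)): balance=$0.00 total_interest=$0.00
After 7 (withdraw($300)): balance=$0.00 total_interest=$0.00

Answer: 0.00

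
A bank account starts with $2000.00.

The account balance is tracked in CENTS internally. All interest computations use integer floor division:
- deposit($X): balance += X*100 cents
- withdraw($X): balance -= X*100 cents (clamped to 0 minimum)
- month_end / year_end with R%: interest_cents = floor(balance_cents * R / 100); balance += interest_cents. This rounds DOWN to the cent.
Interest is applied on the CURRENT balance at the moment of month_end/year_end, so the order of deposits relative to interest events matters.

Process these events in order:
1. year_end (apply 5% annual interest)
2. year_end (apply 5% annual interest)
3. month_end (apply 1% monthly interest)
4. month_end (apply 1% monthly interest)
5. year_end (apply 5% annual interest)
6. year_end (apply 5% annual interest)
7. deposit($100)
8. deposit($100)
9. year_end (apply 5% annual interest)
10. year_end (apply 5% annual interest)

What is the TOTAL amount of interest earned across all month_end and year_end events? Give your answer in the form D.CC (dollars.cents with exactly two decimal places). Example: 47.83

After 1 (year_end (apply 5% annual interest)): balance=$2100.00 total_interest=$100.00
After 2 (year_end (apply 5% annual interest)): balance=$2205.00 total_interest=$205.00
After 3 (month_end (apply 1% monthly interest)): balance=$2227.05 total_interest=$227.05
After 4 (month_end (apply 1% monthly interest)): balance=$2249.32 total_interest=$249.32
After 5 (year_end (apply 5% annual interest)): balance=$2361.78 total_interest=$361.78
After 6 (year_end (apply 5% annual interest)): balance=$2479.86 total_interest=$479.86
After 7 (deposit($100)): balance=$2579.86 total_interest=$479.86
After 8 (deposit($100)): balance=$2679.86 total_interest=$479.86
After 9 (year_end (apply 5% annual interest)): balance=$2813.85 total_interest=$613.85
After 10 (year_end (apply 5% annual interest)): balance=$2954.54 total_interest=$754.54

Answer: 754.54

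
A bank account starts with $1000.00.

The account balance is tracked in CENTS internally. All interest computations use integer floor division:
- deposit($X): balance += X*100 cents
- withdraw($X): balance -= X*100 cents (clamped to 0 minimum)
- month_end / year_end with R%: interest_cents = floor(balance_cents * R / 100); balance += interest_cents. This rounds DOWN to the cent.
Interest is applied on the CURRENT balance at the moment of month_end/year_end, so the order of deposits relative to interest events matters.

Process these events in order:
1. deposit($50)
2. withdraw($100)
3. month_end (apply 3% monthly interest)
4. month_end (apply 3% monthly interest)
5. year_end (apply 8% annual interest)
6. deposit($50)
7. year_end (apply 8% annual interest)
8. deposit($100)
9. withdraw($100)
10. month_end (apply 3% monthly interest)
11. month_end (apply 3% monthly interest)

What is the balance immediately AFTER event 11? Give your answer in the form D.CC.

After 1 (deposit($50)): balance=$1050.00 total_interest=$0.00
After 2 (withdraw($100)): balance=$950.00 total_interest=$0.00
After 3 (month_end (apply 3% monthly interest)): balance=$978.50 total_interest=$28.50
After 4 (month_end (apply 3% monthly interest)): balance=$1007.85 total_interest=$57.85
After 5 (year_end (apply 8% annual interest)): balance=$1088.47 total_interest=$138.47
After 6 (deposit($50)): balance=$1138.47 total_interest=$138.47
After 7 (year_end (apply 8% annual interest)): balance=$1229.54 total_interest=$229.54
After 8 (deposit($100)): balance=$1329.54 total_interest=$229.54
After 9 (withdraw($100)): balance=$1229.54 total_interest=$229.54
After 10 (month_end (apply 3% monthly interest)): balance=$1266.42 total_interest=$266.42
After 11 (month_end (apply 3% monthly interest)): balance=$1304.41 total_interest=$304.41

Answer: 1304.41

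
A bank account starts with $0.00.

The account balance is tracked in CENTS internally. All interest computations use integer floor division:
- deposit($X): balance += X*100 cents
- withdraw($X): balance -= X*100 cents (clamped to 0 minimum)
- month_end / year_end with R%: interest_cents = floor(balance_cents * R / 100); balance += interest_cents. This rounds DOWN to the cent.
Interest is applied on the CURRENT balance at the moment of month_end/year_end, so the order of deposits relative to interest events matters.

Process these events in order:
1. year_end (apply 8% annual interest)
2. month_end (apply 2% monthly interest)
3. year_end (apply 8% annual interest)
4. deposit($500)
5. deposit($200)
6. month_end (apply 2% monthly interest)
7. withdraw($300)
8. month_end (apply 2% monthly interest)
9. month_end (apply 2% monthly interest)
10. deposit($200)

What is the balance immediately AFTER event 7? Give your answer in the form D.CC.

After 1 (year_end (apply 8% annual interest)): balance=$0.00 total_interest=$0.00
After 2 (month_end (apply 2% monthly interest)): balance=$0.00 total_interest=$0.00
After 3 (year_end (apply 8% annual interest)): balance=$0.00 total_interest=$0.00
After 4 (deposit($500)): balance=$500.00 total_interest=$0.00
After 5 (deposit($200)): balance=$700.00 total_interest=$0.00
After 6 (month_end (apply 2% monthly interest)): balance=$714.00 total_interest=$14.00
After 7 (withdraw($300)): balance=$414.00 total_interest=$14.00

Answer: 414.00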